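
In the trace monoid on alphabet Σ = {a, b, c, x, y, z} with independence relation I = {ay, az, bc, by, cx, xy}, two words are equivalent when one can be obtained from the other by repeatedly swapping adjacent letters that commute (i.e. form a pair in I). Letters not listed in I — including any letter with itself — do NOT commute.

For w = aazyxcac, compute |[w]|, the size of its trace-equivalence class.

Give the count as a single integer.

15

piece 0:a — minimal
piece 1:a rests on {0:a}
piece 2:z — minimal
piece 3:y rests on {2:z}
piece 4:x rests on {1:a, 2:z}
piece 5:c rests on {1:a, 3:y}
piece 6:a rests on {4:x, 5:c}
piece 7:c rests on {6:a}
minimal pieces: {0:a, 2:z}
ways to finish when only these pieces remain (= sum over removing one remaining piece with nothing left below it):
  1 left: {7}→1
  2 left: {6,7}→1
  3 left: {4,6,7}→1  {5,6,7}→1
  4 left: {3,5,6,7}→1  {4,5,6,7}→2
  5 left: {1,4,5,6,7}→2  {3,4,5,6,7}→3
  6 left: {0,1,4,5,6,7}→2  {1,3,4,5,6,7}→5  {2,3,4,5,6,7}→3
  placing 0:a first → 8 extensions
  placing 2:z first → 7 extensions
total linear extensions = 15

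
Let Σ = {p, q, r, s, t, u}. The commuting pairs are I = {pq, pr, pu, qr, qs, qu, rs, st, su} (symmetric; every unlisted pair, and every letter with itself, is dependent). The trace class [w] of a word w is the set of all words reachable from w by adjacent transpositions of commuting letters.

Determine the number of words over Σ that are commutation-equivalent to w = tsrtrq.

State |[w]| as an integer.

12

#0=t has no predecessor
#1=s has no predecessor
#2=r depends on [0:t]
#3=t depends on [2:r]
#4=r depends on [3:t]
#5=q depends on [3:t]
sources: [0:t, 1:s]
N(rest) = Σ N(rest − s) over sources s of rest; N(one piece) = 1:
  size 1 → [1]=1  [4]=1  [5]=1
  size 2 → [1,4]=2  [1,5]=2  [4,5]=2
  size 3 → [1,4,5]=6  [3,4,5]=2
  size 4 → [1,3,4,5]=8  [2,3,4,5]=2
  first=0(t) contributes 10
  first=1(s) contributes 2
|[w]| = 12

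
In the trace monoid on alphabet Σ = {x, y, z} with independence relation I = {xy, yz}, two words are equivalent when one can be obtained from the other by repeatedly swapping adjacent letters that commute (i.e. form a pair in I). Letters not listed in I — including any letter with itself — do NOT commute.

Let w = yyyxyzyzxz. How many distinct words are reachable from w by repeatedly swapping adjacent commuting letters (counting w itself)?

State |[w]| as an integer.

#0=y has no predecessor
#1=y depends on [0:y]
#2=y depends on [1:y]
#3=x has no predecessor
#4=y depends on [2:y]
#5=z depends on [3:x]
#6=y depends on [4:y]
#7=z depends on [5:z]
#8=x depends on [7:z]
#9=z depends on [8:x]
sources: [0:y, 3:x]
N(rest) = Σ N(rest − s) over sources s of rest; N(one piece) = 1:
  size 1 → [6]=1  [9]=1
  size 2 → [4,6]=1  [6,9]=2  [8,9]=1
  size 3 → [2,4,6]=1  [4,6,9]=3  [6,8,9]=3  [7,8,9]=1
  size 4 → [1,2,4,6]=1  [2,4,6,9]=4  [4,6,8,9]=6  [5,7,8,9]=1  [6,7,8,9]=4
  size 5 → [0,1,2,4,6]=1  [1,2,4,6,9]=5  [2,4,6,8,9]=10  [3,5,7,8,9]=1  [4,6,7,8,9]=10  [5,6,7,8,9]=5
  size 6 → [0,1,2,4,6,9]=6  [1,2,4,6,8,9]=15  [2,4,6,7,8,9]=20  [3,5,6,7,8,9]=6  [4,5,6,7,8,9]=15
  size 7 → [0,1,2,4,6,8,9]=21  [1,2,4,6,7,8,9]=35  [2,4,5,6,7,8,9]=35  [3,4,5,6,7,8,9]=21
  size 8 → [0,1,2,4,6,7,8,9]=56  [1,2,4,5,6,7,8,9]=70  [2,3,4,5,6,7,8,9]=56
  first=0(y) contributes 126
  first=3(x) contributes 126
|[w]| = 252

252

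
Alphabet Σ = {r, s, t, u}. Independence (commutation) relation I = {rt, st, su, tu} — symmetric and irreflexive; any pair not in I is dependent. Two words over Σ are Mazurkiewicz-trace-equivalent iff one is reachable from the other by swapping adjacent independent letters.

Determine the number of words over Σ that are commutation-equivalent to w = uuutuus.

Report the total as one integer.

0(u) covers ∅
1(u) covers 0:u
2(u) covers 1:u
3(t) covers ∅
4(u) covers 2:u
5(u) covers 4:u
6(s) covers ∅
floor of heap: 0:u, 3:t, 6:s
completions by unplaced set U, small U first (add the entries for U minus each lowest piece of U):
  |U|=1: {3}:1  {5}:1  {6}:1
  |U|=2: {3,5}:2  {3,6}:2  {4,5}:1  {5,6}:2
  |U|=3: {2,4,5}:1  {3,4,5}:3  {3,5,6}:6  {4,5,6}:3
  |U|=4: {1,2,4,5}:1  {2,3,4,5}:4  {2,4,5,6}:4  {3,4,5,6}:12
  |U|=5: {0,1,2,4,5}:1  {1,2,3,4,5}:5  {1,2,4,5,6}:5  {2,3,4,5,6}:20
  start at 0(u): 30
  start at 3(t): 6
  start at 6(s): 6
sum over floor = 42

42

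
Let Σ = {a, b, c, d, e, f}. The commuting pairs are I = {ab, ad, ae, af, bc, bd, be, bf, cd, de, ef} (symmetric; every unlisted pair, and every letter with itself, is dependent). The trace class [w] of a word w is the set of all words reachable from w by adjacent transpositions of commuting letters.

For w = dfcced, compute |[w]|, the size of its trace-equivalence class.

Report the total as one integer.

4

piece 0:d — minimal
piece 1:f rests on {0:d}
piece 2:c rests on {1:f}
piece 3:c rests on {2:c}
piece 4:e rests on {3:c}
piece 5:d rests on {1:f}
minimal pieces: {0:d}
ways to finish when only these pieces remain (= sum over removing one remaining piece with nothing left below it):
  1 left: {4}→1  {5}→1
  2 left: {3,4}→1  {4,5}→2
  3 left: {2,3,4}→1  {3,4,5}→3
  4 left: {2,3,4,5}→4
  placing 0:d first → 4 extensions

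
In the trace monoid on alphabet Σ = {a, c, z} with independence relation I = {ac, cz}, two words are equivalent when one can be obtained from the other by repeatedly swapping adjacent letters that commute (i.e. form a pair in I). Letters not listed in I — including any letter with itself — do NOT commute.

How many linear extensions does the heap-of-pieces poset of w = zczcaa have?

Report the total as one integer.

#0=z has no predecessor
#1=c has no predecessor
#2=z depends on [0:z]
#3=c depends on [1:c]
#4=a depends on [2:z]
#5=a depends on [4:a]
sources: [0:z, 1:c]
N(rest) = Σ N(rest − s) over sources s of rest; N(one piece) = 1:
  size 1 → [3]=1  [5]=1
  size 2 → [1,3]=1  [3,5]=2  [4,5]=1
  size 3 → [1,3,5]=3  [2,4,5]=1  [3,4,5]=3
  size 4 → [0,2,4,5]=1  [1,3,4,5]=6  [2,3,4,5]=4
  first=0(z) contributes 10
  first=1(c) contributes 5
|[w]| = 15

15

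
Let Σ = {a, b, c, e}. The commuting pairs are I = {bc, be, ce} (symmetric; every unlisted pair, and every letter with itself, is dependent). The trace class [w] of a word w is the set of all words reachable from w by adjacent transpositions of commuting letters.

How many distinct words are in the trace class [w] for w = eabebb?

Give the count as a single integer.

4

#0=e has no predecessor
#1=a depends on [0:e]
#2=b depends on [1:a]
#3=e depends on [1:a]
#4=b depends on [2:b]
#5=b depends on [4:b]
sources: [0:e]
N(rest) = Σ N(rest − s) over sources s of rest; N(one piece) = 1:
  size 1 → [3]=1  [5]=1
  size 2 → [3,5]=2  [4,5]=1
  size 3 → [2,4,5]=1  [3,4,5]=3
  size 4 → [2,3,4,5]=4
  first=0(e) contributes 4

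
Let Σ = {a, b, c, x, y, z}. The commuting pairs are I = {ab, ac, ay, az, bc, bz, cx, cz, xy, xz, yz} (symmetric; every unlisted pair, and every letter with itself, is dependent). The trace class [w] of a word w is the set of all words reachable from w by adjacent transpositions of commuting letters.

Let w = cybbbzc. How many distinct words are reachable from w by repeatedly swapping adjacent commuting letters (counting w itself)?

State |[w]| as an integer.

28

piece 0:c — minimal
piece 1:y rests on {0:c}
piece 2:b rests on {1:y}
piece 3:b rests on {2:b}
piece 4:b rests on {3:b}
piece 5:z — minimal
piece 6:c rests on {1:y}
minimal pieces: {0:c, 5:z}
ways to finish when only these pieces remain (= sum over removing one remaining piece with nothing left below it):
  1 left: {4}→1  {5}→1  {6}→1
  2 left: {3,4}→1  {4,5}→2  {4,6}→2  {5,6}→2
  3 left: {2,3,4}→1  {3,4,5}→3  {3,4,6}→3  {4,5,6}→6
  4 left: {2,3,4,5}→4  {2,3,4,6}→4  {3,4,5,6}→12
  5 left: {1,2,3,4,6}→4  {2,3,4,5,6}→20
  placing 0:c first → 24 extensions
  placing 5:z first → 4 extensions
total linear extensions = 28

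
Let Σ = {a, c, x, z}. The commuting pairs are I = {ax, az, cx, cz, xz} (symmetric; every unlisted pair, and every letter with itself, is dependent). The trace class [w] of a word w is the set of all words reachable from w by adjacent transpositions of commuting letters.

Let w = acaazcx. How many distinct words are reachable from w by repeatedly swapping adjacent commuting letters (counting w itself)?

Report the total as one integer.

42

#0=a has no predecessor
#1=c depends on [0:a]
#2=a depends on [1:c]
#3=a depends on [2:a]
#4=z has no predecessor
#5=c depends on [3:a]
#6=x has no predecessor
sources: [0:a, 4:z, 6:x]
N(rest) = Σ N(rest − s) over sources s of rest; N(one piece) = 1:
  size 1 → [4]=1  [5]=1  [6]=1
  size 2 → [3,5]=1  [4,5]=2  [4,6]=2  [5,6]=2
  size 3 → [2,3,5]=1  [3,4,5]=3  [3,5,6]=3  [4,5,6]=6
  size 4 → [1,2,3,5]=1  [2,3,4,5]=4  [2,3,5,6]=4  [3,4,5,6]=12
  size 5 → [0,1,2,3,5]=1  [1,2,3,4,5]=5  [1,2,3,5,6]=5  [2,3,4,5,6]=20
  first=0(a) contributes 30
  first=4(z) contributes 6
  first=6(x) contributes 6
|[w]| = 42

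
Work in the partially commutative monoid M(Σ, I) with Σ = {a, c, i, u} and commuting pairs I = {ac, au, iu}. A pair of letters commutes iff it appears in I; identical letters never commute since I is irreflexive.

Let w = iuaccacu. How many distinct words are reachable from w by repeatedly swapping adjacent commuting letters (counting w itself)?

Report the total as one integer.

36

#0=i has no predecessor
#1=u has no predecessor
#2=a depends on [0:i]
#3=c depends on [0:i, 1:u]
#4=c depends on [3:c]
#5=a depends on [2:a]
#6=c depends on [4:c]
#7=u depends on [6:c]
sources: [0:i, 1:u]
N(rest) = Σ N(rest − s) over sources s of rest; N(one piece) = 1:
  size 1 → [5]=1  [7]=1
  size 2 → [2,5]=1  [5,7]=2  [6,7]=1
  size 3 → [2,5,7]=3  [4,6,7]=1  [5,6,7]=3
  size 4 → [2,5,6,7]=6  [3,4,6,7]=1  [4,5,6,7]=4
  size 5 → [1,3,4,6,7]=1  [2,4,5,6,7]=10  [3,4,5,6,7]=5
  size 6 → [1,3,4,5,6,7]=6  [2,3,4,5,6,7]=15
  first=0(i) contributes 21
  first=1(u) contributes 15
|[w]| = 36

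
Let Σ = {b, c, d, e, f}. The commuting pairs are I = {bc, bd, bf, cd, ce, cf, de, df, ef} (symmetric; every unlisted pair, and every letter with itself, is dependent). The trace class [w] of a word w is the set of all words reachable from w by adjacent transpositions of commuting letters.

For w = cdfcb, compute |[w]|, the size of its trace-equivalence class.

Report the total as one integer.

piece 0:c — minimal
piece 1:d — minimal
piece 2:f — minimal
piece 3:c rests on {0:c}
piece 4:b — minimal
minimal pieces: {0:c, 1:d, 2:f, 4:b}
ways to finish when only these pieces remain (= sum over removing one remaining piece with nothing left below it):
  1 left: {1}→1  {2}→1  {3}→1  {4}→1
  2 left: {0,3}→1  {1,2}→2  {1,3}→2  {1,4}→2  {2,3}→2  {2,4}→2  {3,4}→2
  3 left: {0,1,3}→3  {0,2,3}→3  {0,3,4}→3  {1,2,3}→6  {1,2,4}→6  {1,3,4}→6  {2,3,4}→6
  placing 0:c first → 24 extensions
  placing 1:d first → 12 extensions
  placing 2:f first → 12 extensions
  placing 4:b first → 12 extensions
total linear extensions = 60

60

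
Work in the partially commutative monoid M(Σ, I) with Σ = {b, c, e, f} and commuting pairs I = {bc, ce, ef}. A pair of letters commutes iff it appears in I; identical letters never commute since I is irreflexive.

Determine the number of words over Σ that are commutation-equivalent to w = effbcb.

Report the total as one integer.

piece 0:e — minimal
piece 1:f — minimal
piece 2:f rests on {1:f}
piece 3:b rests on {0:e, 2:f}
piece 4:c rests on {2:f}
piece 5:b rests on {3:b}
minimal pieces: {0:e, 1:f}
ways to finish when only these pieces remain (= sum over removing one remaining piece with nothing left below it):
  1 left: {4}→1  {5}→1
  2 left: {3,5}→1  {4,5}→2
  3 left: {0,3,5}→1  {3,4,5}→3
  4 left: {0,3,4,5}→4  {2,3,4,5}→3
  placing 0:e first → 3 extensions
  placing 1:f first → 7 extensions
total linear extensions = 10

10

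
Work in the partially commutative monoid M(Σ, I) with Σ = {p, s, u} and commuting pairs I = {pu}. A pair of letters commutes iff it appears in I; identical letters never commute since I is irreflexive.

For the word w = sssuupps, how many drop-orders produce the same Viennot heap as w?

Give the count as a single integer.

6

drop 0:s onto floor
drop 1:s onto {0:s}
drop 2:s onto {1:s}
drop 3:u onto {2:s}
drop 4:u onto {3:u}
drop 5:p onto {2:s}
drop 6:p onto {5:p}
drop 7:s onto {4:u, 6:p}
ground layer = {0:s}
drop-orders for the pieces not yet dropped (sum over which currently-grounded one goes next):
  1 to go: {7} 1
  2 to go: {4,7} 1  {6,7} 1
  3 to go: {3,4,7} 1  {4,6,7} 2  {5,6,7} 1
  4 to go: {3,4,6,7} 3  {4,5,6,7} 3
  5 to go: {3,4,5,6,7} 6
  6 to go: {2,3,4,5,6,7} 6
  if 0:s drops first: 6 orders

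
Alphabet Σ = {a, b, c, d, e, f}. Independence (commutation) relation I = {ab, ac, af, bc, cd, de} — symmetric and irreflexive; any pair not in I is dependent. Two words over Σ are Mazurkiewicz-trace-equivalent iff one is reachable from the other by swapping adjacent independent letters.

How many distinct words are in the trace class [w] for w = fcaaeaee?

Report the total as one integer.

6

#0=f has no predecessor
#1=c depends on [0:f]
#2=a has no predecessor
#3=a depends on [2:a]
#4=e depends on [1:c, 3:a]
#5=a depends on [4:e]
#6=e depends on [5:a]
#7=e depends on [6:e]
sources: [0:f, 2:a]
N(rest) = Σ N(rest − s) over sources s of rest; N(one piece) = 1:
  size 1 → [7]=1
  size 2 → [6,7]=1
  size 3 → [5,6,7]=1
  size 4 → [4,5,6,7]=1
  size 5 → [1,4,5,6,7]=1  [3,4,5,6,7]=1
  size 6 → [0,1,4,5,6,7]=1  [1,3,4,5,6,7]=2  [2,3,4,5,6,7]=1
  first=0(f) contributes 3
  first=2(a) contributes 3
|[w]| = 6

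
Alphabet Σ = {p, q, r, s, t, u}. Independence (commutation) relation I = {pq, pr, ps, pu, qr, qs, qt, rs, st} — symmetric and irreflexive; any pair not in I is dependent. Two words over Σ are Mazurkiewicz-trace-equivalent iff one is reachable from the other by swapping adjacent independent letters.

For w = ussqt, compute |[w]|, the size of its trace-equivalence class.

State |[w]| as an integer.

piece 0:u — minimal
piece 1:s rests on {0:u}
piece 2:s rests on {1:s}
piece 3:q rests on {0:u}
piece 4:t rests on {0:u}
minimal pieces: {0:u}
ways to finish when only these pieces remain (= sum over removing one remaining piece with nothing left below it):
  1 left: {2}→1  {3}→1  {4}→1
  2 left: {1,2}→1  {2,3}→2  {2,4}→2  {3,4}→2
  3 left: {1,2,3}→3  {1,2,4}→3  {2,3,4}→6
  placing 0:u first → 12 extensions

12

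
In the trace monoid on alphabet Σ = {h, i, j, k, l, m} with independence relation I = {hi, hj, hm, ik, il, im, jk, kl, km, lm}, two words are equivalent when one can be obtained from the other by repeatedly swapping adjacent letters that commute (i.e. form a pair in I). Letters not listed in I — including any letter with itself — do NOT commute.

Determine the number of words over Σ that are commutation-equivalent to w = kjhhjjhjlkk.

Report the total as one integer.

406

drop 0:k onto floor
drop 1:j onto floor
drop 2:h onto {0:k}
drop 3:h onto {2:h}
drop 4:j onto {1:j}
drop 5:j onto {4:j}
drop 6:h onto {3:h}
drop 7:j onto {5:j}
drop 8:l onto {6:h, 7:j}
drop 9:k onto {6:h}
drop 10:k onto {9:k}
ground layer = {0:k, 1:j}
drop-orders for the pieces not yet dropped (sum over which currently-grounded one goes next):
  1 to go: {8} 1  {10} 1
  2 to go: {7,8} 1  {8,10} 2  {9,10} 1
  3 to go: {5,7,8} 1  {7,8,10} 3  {8,9,10} 3
  4 to go: {4,5,7,8} 1  {5,7,8,10} 4  {6,8,9,10} 3  {7,8,9,10} 6
  5 to go: {1,4,5,7,8} 1  {3,6,8,9,10} 3  {4,5,7,8,10} 5  {5,7,8,9,10} 10  {6,7,8,9,10} 9
  6 to go: {1,4,5,7,8,10} 6  {2,3,6,8,9,10} 3  {3,6,7,8,9,10} 12  {4,5,7,8,9,10} 15  {5,6,7,8,9,10} 19
  7 to go: {0,2,3,6,8,9,10} 3  {1,4,5,7,8,9,10} 21  {2,3,6,7,8,9,10} 15  {3,5,6,7,8,9,10} 31  {4,5,6,7,8,9,10} 34
  8 to go: {0,2,3,6,7,8,9,10} 18  {1,4,5,6,7,8,9,10} 55  {2,3,5,6,7,8,9,10} 46  {3,4,5,6,7,8,9,10} 65
  9 to go: {0,2,3,5,6,7,8,9,10} 64  {1,3,4,5,6,7,8,9,10} 120  {2,3,4,5,6,7,8,9,10} 111
  if 0:k drops first: 231 orders
  if 1:j drops first: 175 orders
heap linearizations: 406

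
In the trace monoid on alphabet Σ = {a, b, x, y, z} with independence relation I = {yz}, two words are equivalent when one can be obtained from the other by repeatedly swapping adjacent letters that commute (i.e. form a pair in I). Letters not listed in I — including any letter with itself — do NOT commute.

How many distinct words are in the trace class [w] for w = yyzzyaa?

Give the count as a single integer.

10

drop 0:y onto floor
drop 1:y onto {0:y}
drop 2:z onto floor
drop 3:z onto {2:z}
drop 4:y onto {1:y}
drop 5:a onto {3:z, 4:y}
drop 6:a onto {5:a}
ground layer = {0:y, 2:z}
drop-orders for the pieces not yet dropped (sum over which currently-grounded one goes next):
  1 to go: {6} 1
  2 to go: {5,6} 1
  3 to go: {3,5,6} 1  {4,5,6} 1
  4 to go: {1,4,5,6} 1  {2,3,5,6} 1  {3,4,5,6} 2
  5 to go: {0,1,4,5,6} 1  {1,3,4,5,6} 3  {2,3,4,5,6} 3
  if 0:y drops first: 6 orders
  if 2:z drops first: 4 orders
heap linearizations: 10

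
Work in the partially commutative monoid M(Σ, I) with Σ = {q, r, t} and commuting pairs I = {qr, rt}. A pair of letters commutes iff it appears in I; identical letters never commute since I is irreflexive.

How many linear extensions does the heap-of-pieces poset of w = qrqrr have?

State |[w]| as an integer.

piece 0:q — minimal
piece 1:r — minimal
piece 2:q rests on {0:q}
piece 3:r rests on {1:r}
piece 4:r rests on {3:r}
minimal pieces: {0:q, 1:r}
ways to finish when only these pieces remain (= sum over removing one remaining piece with nothing left below it):
  1 left: {2}→1  {4}→1
  2 left: {0,2}→1  {2,4}→2  {3,4}→1
  3 left: {0,2,4}→3  {1,3,4}→1  {2,3,4}→3
  placing 0:q first → 4 extensions
  placing 1:r first → 6 extensions
total linear extensions = 10

10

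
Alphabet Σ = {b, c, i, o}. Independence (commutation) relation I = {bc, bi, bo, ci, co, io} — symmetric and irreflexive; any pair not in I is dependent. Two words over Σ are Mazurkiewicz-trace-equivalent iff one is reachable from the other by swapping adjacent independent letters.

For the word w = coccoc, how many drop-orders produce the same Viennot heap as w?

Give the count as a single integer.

15

#0=c has no predecessor
#1=o has no predecessor
#2=c depends on [0:c]
#3=c depends on [2:c]
#4=o depends on [1:o]
#5=c depends on [3:c]
sources: [0:c, 1:o]
N(rest) = Σ N(rest − s) over sources s of rest; N(one piece) = 1:
  size 1 → [4]=1  [5]=1
  size 2 → [1,4]=1  [3,5]=1  [4,5]=2
  size 3 → [1,4,5]=3  [2,3,5]=1  [3,4,5]=3
  size 4 → [0,2,3,5]=1  [1,3,4,5]=6  [2,3,4,5]=4
  first=0(c) contributes 10
  first=1(o) contributes 5
|[w]| = 15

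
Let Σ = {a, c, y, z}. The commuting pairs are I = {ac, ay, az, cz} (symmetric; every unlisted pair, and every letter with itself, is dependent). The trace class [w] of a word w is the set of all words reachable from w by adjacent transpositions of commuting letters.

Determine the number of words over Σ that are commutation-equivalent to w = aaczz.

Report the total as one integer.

0(a) covers ∅
1(a) covers 0:a
2(c) covers ∅
3(z) covers ∅
4(z) covers 3:z
floor of heap: 0:a, 2:c, 3:z
completions by unplaced set U, small U first (add the entries for U minus each lowest piece of U):
  |U|=1: {1}:1  {2}:1  {4}:1
  |U|=2: {0,1}:1  {1,2}:2  {1,4}:2  {2,4}:2  {3,4}:1
  |U|=3: {0,1,2}:3  {0,1,4}:3  {1,2,4}:6  {1,3,4}:3  {2,3,4}:3
  start at 0(a): 12
  start at 2(c): 6
  start at 3(z): 12
sum over floor = 30

30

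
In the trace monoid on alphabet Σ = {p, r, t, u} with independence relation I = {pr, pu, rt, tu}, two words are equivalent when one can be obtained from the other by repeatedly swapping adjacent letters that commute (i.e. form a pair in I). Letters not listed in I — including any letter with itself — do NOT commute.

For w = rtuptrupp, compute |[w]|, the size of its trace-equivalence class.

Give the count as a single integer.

piece 0:r — minimal
piece 1:t — minimal
piece 2:u rests on {0:r}
piece 3:p rests on {1:t}
piece 4:t rests on {3:p}
piece 5:r rests on {2:u}
piece 6:u rests on {5:r}
piece 7:p rests on {4:t}
piece 8:p rests on {7:p}
minimal pieces: {0:r, 1:t}
ways to finish when only these pieces remain (= sum over removing one remaining piece with nothing left below it):
  1 left: {6}→1  {8}→1
  2 left: {5,6}→1  {6,8}→2  {7,8}→1
  3 left: {2,5,6}→1  {4,7,8}→1  {5,6,8}→3  {6,7,8}→3
  4 left: {0,2,5,6}→1  {2,5,6,8}→4  {3,4,7,8}→1  {4,6,7,8}→4  {5,6,7,8}→6
  5 left: {0,2,5,6,8}→5  {1,3,4,7,8}→1  {2,5,6,7,8}→10  {3,4,6,7,8}→5  {4,5,6,7,8}→10
  6 left: {0,2,5,6,7,8}→15  {1,3,4,6,7,8}→6  {2,4,5,6,7,8}→20  {3,4,5,6,7,8}→15
  7 left: {0,2,4,5,6,7,8}→35  {1,3,4,5,6,7,8}→21  {2,3,4,5,6,7,8}→35
  placing 0:r first → 56 extensions
  placing 1:t first → 70 extensions
total linear extensions = 126

126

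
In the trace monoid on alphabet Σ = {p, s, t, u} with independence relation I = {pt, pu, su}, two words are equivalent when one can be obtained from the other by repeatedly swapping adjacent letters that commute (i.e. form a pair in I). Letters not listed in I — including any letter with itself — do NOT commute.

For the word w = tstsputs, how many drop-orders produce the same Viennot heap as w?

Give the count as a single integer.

5

#0=t has no predecessor
#1=s depends on [0:t]
#2=t depends on [1:s]
#3=s depends on [2:t]
#4=p depends on [3:s]
#5=u depends on [2:t]
#6=t depends on [3:s, 5:u]
#7=s depends on [4:p, 6:t]
sources: [0:t]
N(rest) = Σ N(rest − s) over sources s of rest; N(one piece) = 1:
  size 1 → [7]=1
  size 2 → [4,7]=1  [6,7]=1
  size 3 → [4,6,7]=2  [5,6,7]=1
  size 4 → [3,4,6,7]=2  [4,5,6,7]=3
  size 5 → [3,4,5,6,7]=5
  size 6 → [2,3,4,5,6,7]=5
  first=0(t) contributes 5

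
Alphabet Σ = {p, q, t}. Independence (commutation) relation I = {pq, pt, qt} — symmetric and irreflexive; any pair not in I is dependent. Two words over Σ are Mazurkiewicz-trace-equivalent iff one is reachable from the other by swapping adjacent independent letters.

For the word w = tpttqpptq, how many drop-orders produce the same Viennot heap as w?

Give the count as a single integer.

#0=t has no predecessor
#1=p has no predecessor
#2=t depends on [0:t]
#3=t depends on [2:t]
#4=q has no predecessor
#5=p depends on [1:p]
#6=p depends on [5:p]
#7=t depends on [3:t]
#8=q depends on [4:q]
sources: [0:t, 1:p, 4:q]
N(rest) = Σ N(rest − s) over sources s of rest; N(one piece) = 1:
  size 1 → [6]=1  [7]=1  [8]=1
  size 2 → [3,7]=1  [4,8]=1  [5,6]=1  [6,7]=2  [6,8]=2  [7,8]=2
  size 3 → [1,5,6]=1  [2,3,7]=1  [3,6,7]=3  [3,7,8]=3  [4,6,8]=3  [4,7,8]=3  [5,6,7]=3  [5,6,8]=3  [6,7,8]=6
  size 4 → [0,2,3,7]=1  [1,5,6,7]=4  [1,5,6,8]=4  [2,3,6,7]=4  [2,3,7,8]=4  [3,4,7,8]=6  [3,5,6,7]=6  [3,6,7,8]=12  [4,5,6,8]=6  [4,6,7,8]=12  [5,6,7,8]=12
  size 5 → [0,2,3,6,7]=5  [0,2,3,7,8]=5  [1,3,5,6,7]=10  [1,4,5,6,8]=10  [1,5,6,7,8]=20  [2,3,4,7,8]=10  [2,3,5,6,7]=10  [2,3,6,7,8]=20  [3,4,6,7,8]=30  [3,5,6,7,8]=30  [4,5,6,7,8]=30
  size 6 → [0,2,3,4,7,8]=15  [0,2,3,5,6,7]=15  [0,2,3,6,7,8]=30  [1,2,3,5,6,7]=20  [1,3,5,6,7,8]=60  [1,4,5,6,7,8]=60  [2,3,4,6,7,8]=60  [2,3,5,6,7,8]=60  [3,4,5,6,7,8]=90
  size 7 → [0,1,2,3,5,6,7]=35  [0,2,3,4,6,7,8]=105  [0,2,3,5,6,7,8]=105  [1,2,3,5,6,7,8]=140  [1,3,4,5,6,7,8]=210  [2,3,4,5,6,7,8]=210
  first=0(t) contributes 560
  first=1(p) contributes 420
  first=4(q) contributes 280
|[w]| = 1260

1260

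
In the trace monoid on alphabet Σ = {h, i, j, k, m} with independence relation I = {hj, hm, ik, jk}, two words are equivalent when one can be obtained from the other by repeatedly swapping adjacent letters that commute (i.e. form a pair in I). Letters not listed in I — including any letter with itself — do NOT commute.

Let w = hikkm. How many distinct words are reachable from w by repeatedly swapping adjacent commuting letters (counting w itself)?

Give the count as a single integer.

3

drop 0:h onto floor
drop 1:i onto {0:h}
drop 2:k onto {0:h}
drop 3:k onto {2:k}
drop 4:m onto {1:i, 3:k}
ground layer = {0:h}
drop-orders for the pieces not yet dropped (sum over which currently-grounded one goes next):
  1 to go: {4} 1
  2 to go: {1,4} 1  {3,4} 1
  3 to go: {1,3,4} 2  {2,3,4} 1
  if 0:h drops first: 3 orders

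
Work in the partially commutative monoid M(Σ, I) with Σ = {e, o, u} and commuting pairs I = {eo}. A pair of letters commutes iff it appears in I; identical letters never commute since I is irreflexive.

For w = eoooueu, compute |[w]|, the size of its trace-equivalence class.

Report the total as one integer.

4

piece 0:e — minimal
piece 1:o — minimal
piece 2:o rests on {1:o}
piece 3:o rests on {2:o}
piece 4:u rests on {0:e, 3:o}
piece 5:e rests on {4:u}
piece 6:u rests on {5:e}
minimal pieces: {0:e, 1:o}
ways to finish when only these pieces remain (= sum over removing one remaining piece with nothing left below it):
  1 left: {6}→1
  2 left: {5,6}→1
  3 left: {4,5,6}→1
  4 left: {0,4,5,6}→1  {3,4,5,6}→1
  5 left: {0,3,4,5,6}→2  {2,3,4,5,6}→1
  placing 0:e first → 1 extensions
  placing 1:o first → 3 extensions
total linear extensions = 4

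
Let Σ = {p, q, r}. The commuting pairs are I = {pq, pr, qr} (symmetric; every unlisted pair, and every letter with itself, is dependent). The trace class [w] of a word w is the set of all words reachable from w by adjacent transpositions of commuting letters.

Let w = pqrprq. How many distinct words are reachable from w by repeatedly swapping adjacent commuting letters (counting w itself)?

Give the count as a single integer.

0(p) covers ∅
1(q) covers ∅
2(r) covers ∅
3(p) covers 0:p
4(r) covers 2:r
5(q) covers 1:q
floor of heap: 0:p, 1:q, 2:r
completions by unplaced set U, small U first (add the entries for U minus each lowest piece of U):
  |U|=1: {3}:1  {4}:1  {5}:1
  |U|=2: {0,3}:1  {1,5}:1  {2,4}:1  {3,4}:2  {3,5}:2  {4,5}:2
  |U|=3: {0,3,4}:3  {0,3,5}:3  {1,3,5}:3  {1,4,5}:3  {2,3,4}:3  {2,4,5}:3  {3,4,5}:6
  |U|=4: {0,1,3,5}:6  {0,2,3,4}:6  {0,3,4,5}:12  {1,2,4,5}:6  {1,3,4,5}:12  {2,3,4,5}:12
  start at 0(p): 30
  start at 1(q): 30
  start at 2(r): 30
sum over floor = 90

90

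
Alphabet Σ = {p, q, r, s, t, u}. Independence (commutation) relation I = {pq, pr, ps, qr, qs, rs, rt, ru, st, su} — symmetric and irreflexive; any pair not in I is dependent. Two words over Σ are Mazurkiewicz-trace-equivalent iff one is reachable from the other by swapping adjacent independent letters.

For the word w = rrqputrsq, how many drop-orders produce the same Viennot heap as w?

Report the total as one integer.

1008

piece 0:r — minimal
piece 1:r rests on {0:r}
piece 2:q — minimal
piece 3:p — minimal
piece 4:u rests on {2:q, 3:p}
piece 5:t rests on {4:u}
piece 6:r rests on {1:r}
piece 7:s — minimal
piece 8:q rests on {5:t}
minimal pieces: {0:r, 2:q, 3:p, 7:s}
ways to finish when only these pieces remain (= sum over removing one remaining piece with nothing left below it):
  1 left: {6}→1  {7}→1  {8}→1
  2 left: {1,6}→1  {5,8}→1  {6,7}→2  {6,8}→2  {7,8}→2
  3 left: {0,1,6}→1  {1,6,7}→3  {1,6,8}→3  {4,5,8}→1  {5,6,8}→3  {5,7,8}→3  {6,7,8}→6
  4 left: {0,1,6,7}→4  {0,1,6,8}→4  {1,5,6,8}→6  {1,6,7,8}→12  {2,4,5,8}→1  {3,4,5,8}→1  {4,5,6,8}→4  {4,5,7,8}→4  {5,6,7,8}→12
  5 left: {0,1,5,6,8}→10  {0,1,6,7,8}→20  {1,4,5,6,8}→10  {1,5,6,7,8}→30  {2,3,4,5,8}→2  {2,4,5,6,8}→5  {2,4,5,7,8}→5  {3,4,5,6,8}→5  {3,4,5,7,8}→5  {4,5,6,7,8}→20
  6 left: {0,1,4,5,6,8}→20  {0,1,5,6,7,8}→60  {1,2,4,5,6,8}→15  {1,3,4,5,6,8}→15  {1,4,5,6,7,8}→60  {2,3,4,5,6,8}→12  {2,3,4,5,7,8}→12  {2,4,5,6,7,8}→30  {3,4,5,6,7,8}→30
  7 left: {0,1,2,4,5,6,8}→35  {0,1,3,4,5,6,8}→35  {0,1,4,5,6,7,8}→140  {1,2,3,4,5,6,8}→42  {1,2,4,5,6,7,8}→105  {1,3,4,5,6,7,8}→105  {2,3,4,5,6,7,8}→84
  placing 0:r first → 336 extensions
  placing 2:q first → 280 extensions
  placing 3:p first → 280 extensions
  placing 7:s first → 112 extensions
total linear extensions = 1008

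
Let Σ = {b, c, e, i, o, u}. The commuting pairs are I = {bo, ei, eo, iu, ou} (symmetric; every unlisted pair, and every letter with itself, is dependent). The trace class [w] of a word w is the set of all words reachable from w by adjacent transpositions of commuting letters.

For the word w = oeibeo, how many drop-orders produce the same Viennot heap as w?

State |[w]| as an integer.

10

0(o) covers ∅
1(e) covers ∅
2(i) covers 0:o
3(b) covers 1:e, 2:i
4(e) covers 3:b
5(o) covers 2:i
floor of heap: 0:o, 1:e
completions by unplaced set U, small U first (add the entries for U minus each lowest piece of U):
  |U|=1: {4}:1  {5}:1
  |U|=2: {3,4}:1  {4,5}:2
  |U|=3: {1,3,4}:1  {3,4,5}:3
  |U|=4: {1,3,4,5}:4  {2,3,4,5}:3
  start at 0(o): 7
  start at 1(e): 3
sum over floor = 10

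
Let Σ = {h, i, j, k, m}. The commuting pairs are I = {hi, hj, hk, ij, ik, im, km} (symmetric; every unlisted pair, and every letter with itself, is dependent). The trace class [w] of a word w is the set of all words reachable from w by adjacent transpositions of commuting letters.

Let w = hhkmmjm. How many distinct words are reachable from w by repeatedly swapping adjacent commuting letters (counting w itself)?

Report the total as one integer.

5

drop 0:h onto floor
drop 1:h onto {0:h}
drop 2:k onto floor
drop 3:m onto {1:h}
drop 4:m onto {3:m}
drop 5:j onto {2:k, 4:m}
drop 6:m onto {5:j}
ground layer = {0:h, 2:k}
drop-orders for the pieces not yet dropped (sum over which currently-grounded one goes next):
  1 to go: {6} 1
  2 to go: {5,6} 1
  3 to go: {2,5,6} 1  {4,5,6} 1
  4 to go: {2,4,5,6} 2  {3,4,5,6} 1
  5 to go: {1,3,4,5,6} 1  {2,3,4,5,6} 3
  if 0:h drops first: 4 orders
  if 2:k drops first: 1 orders
heap linearizations: 5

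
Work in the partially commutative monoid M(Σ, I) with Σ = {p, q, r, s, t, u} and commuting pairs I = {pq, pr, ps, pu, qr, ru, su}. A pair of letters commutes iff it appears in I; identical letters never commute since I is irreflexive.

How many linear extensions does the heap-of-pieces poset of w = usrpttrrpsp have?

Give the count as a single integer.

0(u) covers ∅
1(s) covers ∅
2(r) covers 1:s
3(p) covers ∅
4(t) covers 0:u, 2:r, 3:p
5(t) covers 4:t
6(r) covers 5:t
7(r) covers 6:r
8(p) covers 5:t
9(s) covers 7:r
10(p) covers 8:p
floor of heap: 0:u, 1:s, 3:p
completions by unplaced set U, small U first (add the entries for U minus each lowest piece of U):
  |U|=1: {9}:1  {10}:1
  |U|=2: {7,9}:1  {8,10}:1  {9,10}:2
  |U|=3: {6,7,9}:1  {7,9,10}:3  {8,9,10}:3
  |U|=4: {6,7,9,10}:4  {7,8,9,10}:6
  |U|=5: {6,7,8,9,10}:10
  |U|=6: {5,6,7,8,9,10}:10
  |U|=7: {4,5,6,7,8,9,10}:10
  |U|=8: {0,4,5,6,7,8,9,10}:10  {2,4,5,6,7,8,9,10}:10  {3,4,5,6,7,8,9,10}:10
  |U|=9: {0,2,4,5,6,7,8,9,10}:20  {0,3,4,5,6,7,8,9,10}:20  {1,2,4,5,6,7,8,9,10}:10  {2,3,4,5,6,7,8,9,10}:20
  start at 0(u): 30
  start at 1(s): 60
  start at 3(p): 30
sum over floor = 120

120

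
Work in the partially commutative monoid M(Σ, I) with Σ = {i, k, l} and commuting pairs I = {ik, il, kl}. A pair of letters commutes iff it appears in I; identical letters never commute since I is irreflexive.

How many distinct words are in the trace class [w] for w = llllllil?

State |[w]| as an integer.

#0=l has no predecessor
#1=l depends on [0:l]
#2=l depends on [1:l]
#3=l depends on [2:l]
#4=l depends on [3:l]
#5=l depends on [4:l]
#6=i has no predecessor
#7=l depends on [5:l]
sources: [0:l, 6:i]
N(rest) = Σ N(rest − s) over sources s of rest; N(one piece) = 1:
  size 1 → [6]=1  [7]=1
  size 2 → [5,7]=1  [6,7]=2
  size 3 → [4,5,7]=1  [5,6,7]=3
  size 4 → [3,4,5,7]=1  [4,5,6,7]=4
  size 5 → [2,3,4,5,7]=1  [3,4,5,6,7]=5
  size 6 → [1,2,3,4,5,7]=1  [2,3,4,5,6,7]=6
  first=0(l) contributes 7
  first=6(i) contributes 1
|[w]| = 8

8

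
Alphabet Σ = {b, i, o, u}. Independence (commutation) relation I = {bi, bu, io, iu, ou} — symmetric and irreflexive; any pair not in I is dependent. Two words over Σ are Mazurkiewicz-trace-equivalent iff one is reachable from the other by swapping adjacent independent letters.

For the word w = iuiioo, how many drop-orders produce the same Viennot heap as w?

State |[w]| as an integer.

0(i) covers ∅
1(u) covers ∅
2(i) covers 0:i
3(i) covers 2:i
4(o) covers ∅
5(o) covers 4:o
floor of heap: 0:i, 1:u, 4:o
completions by unplaced set U, small U first (add the entries for U minus each lowest piece of U):
  |U|=1: {1}:1  {3}:1  {5}:1
  |U|=2: {1,3}:2  {1,5}:2  {2,3}:1  {3,5}:2  {4,5}:1
  |U|=3: {0,2,3}:1  {1,2,3}:3  {1,3,5}:6  {1,4,5}:3  {2,3,5}:3  {3,4,5}:3
  |U|=4: {0,1,2,3}:4  {0,2,3,5}:4  {1,2,3,5}:12  {1,3,4,5}:12  {2,3,4,5}:6
  start at 0(i): 30
  start at 1(u): 10
  start at 4(o): 20
sum over floor = 60

60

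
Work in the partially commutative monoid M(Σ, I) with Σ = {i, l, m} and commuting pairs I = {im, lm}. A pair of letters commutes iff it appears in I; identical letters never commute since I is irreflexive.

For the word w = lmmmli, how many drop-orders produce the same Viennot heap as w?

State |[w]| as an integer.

drop 0:l onto floor
drop 1:m onto floor
drop 2:m onto {1:m}
drop 3:m onto {2:m}
drop 4:l onto {0:l}
drop 5:i onto {4:l}
ground layer = {0:l, 1:m}
drop-orders for the pieces not yet dropped (sum over which currently-grounded one goes next):
  1 to go: {3} 1  {5} 1
  2 to go: {2,3} 1  {3,5} 2  {4,5} 1
  3 to go: {0,4,5} 1  {1,2,3} 1  {2,3,5} 3  {3,4,5} 3
  4 to go: {0,3,4,5} 4  {1,2,3,5} 4  {2,3,4,5} 6
  if 0:l drops first: 10 orders
  if 1:m drops first: 10 orders
heap linearizations: 20

20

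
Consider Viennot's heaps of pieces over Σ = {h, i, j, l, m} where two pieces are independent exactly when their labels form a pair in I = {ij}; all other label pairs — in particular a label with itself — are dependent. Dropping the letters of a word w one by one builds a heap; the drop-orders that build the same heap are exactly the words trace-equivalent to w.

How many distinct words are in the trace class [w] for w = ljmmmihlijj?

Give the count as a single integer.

piece 0:l — minimal
piece 1:j rests on {0:l}
piece 2:m rests on {1:j}
piece 3:m rests on {2:m}
piece 4:m rests on {3:m}
piece 5:i rests on {4:m}
piece 6:h rests on {5:i}
piece 7:l rests on {6:h}
piece 8:i rests on {7:l}
piece 9:j rests on {7:l}
piece 10:j rests on {9:j}
minimal pieces: {0:l}
ways to finish when only these pieces remain (= sum over removing one remaining piece with nothing left below it):
  1 left: {8}→1  {10}→1
  2 left: {8,10}→2  {9,10}→1
  3 left: {8,9,10}→3
  4 left: {7,8,9,10}→3
  5 left: {6,7,8,9,10}→3
  6 left: {5,6,7,8,9,10}→3
  7 left: {4,5,6,7,8,9,10}→3
  8 left: {3,4,5,6,7,8,9,10}→3
  9 left: {2,3,4,5,6,7,8,9,10}→3
  placing 0:l first → 3 extensions

3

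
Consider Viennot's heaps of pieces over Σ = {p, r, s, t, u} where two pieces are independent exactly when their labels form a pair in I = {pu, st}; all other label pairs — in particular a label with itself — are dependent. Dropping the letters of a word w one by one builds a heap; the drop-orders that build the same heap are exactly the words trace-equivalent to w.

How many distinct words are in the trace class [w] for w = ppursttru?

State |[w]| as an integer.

0(p) covers ∅
1(p) covers 0:p
2(u) covers ∅
3(r) covers 1:p, 2:u
4(s) covers 3:r
5(t) covers 3:r
6(t) covers 5:t
7(r) covers 4:s, 6:t
8(u) covers 7:r
floor of heap: 0:p, 2:u
completions by unplaced set U, small U first (add the entries for U minus each lowest piece of U):
  |U|=1: {8}:1
  |U|=2: {7,8}:1
  |U|=3: {4,7,8}:1  {6,7,8}:1
  |U|=4: {4,6,7,8}:2  {5,6,7,8}:1
  |U|=5: {4,5,6,7,8}:3
  |U|=6: {3,4,5,6,7,8}:3
  |U|=7: {1,3,4,5,6,7,8}:3  {2,3,4,5,6,7,8}:3
  start at 0(p): 6
  start at 2(u): 3
sum over floor = 9

9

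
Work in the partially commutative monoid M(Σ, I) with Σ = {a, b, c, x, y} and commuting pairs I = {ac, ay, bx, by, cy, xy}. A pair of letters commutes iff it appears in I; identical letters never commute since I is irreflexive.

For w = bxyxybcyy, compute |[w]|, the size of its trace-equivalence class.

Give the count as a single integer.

756

piece 0:b — minimal
piece 1:x — minimal
piece 2:y — minimal
piece 3:x rests on {1:x}
piece 4:y rests on {2:y}
piece 5:b rests on {0:b}
piece 6:c rests on {3:x, 5:b}
piece 7:y rests on {4:y}
piece 8:y rests on {7:y}
minimal pieces: {0:b, 1:x, 2:y}
ways to finish when only these pieces remain (= sum over removing one remaining piece with nothing left below it):
  1 left: {6}→1  {8}→1
  2 left: {3,6}→1  {5,6}→1  {6,8}→2  {7,8}→1
  3 left: {0,5,6}→1  {1,3,6}→1  {3,5,6}→2  {3,6,8}→3  {4,7,8}→1  {5,6,8}→3  {6,7,8}→3
  4 left: {0,3,5,6}→3  {0,5,6,8}→4  {1,3,5,6}→3  {1,3,6,8}→4  {2,4,7,8}→1  {3,5,6,8}→8  {3,6,7,8}→6  {4,6,7,8}→4  {5,6,7,8}→6
  5 left: {0,1,3,5,6}→6  {0,3,5,6,8}→15  {0,5,6,7,8}→10  {1,3,5,6,8}→15  {1,3,6,7,8}→10  {2,4,6,7,8}→5  {3,4,6,7,8}→10  {3,5,6,7,8}→20  {4,5,6,7,8}→10
  6 left: {0,1,3,5,6,8}→36  {0,3,5,6,7,8}→45  {0,4,5,6,7,8}→20  {1,3,4,6,7,8}→20  {1,3,5,6,7,8}→45  {2,3,4,6,7,8}→15  {2,4,5,6,7,8}→15  {3,4,5,6,7,8}→40
  7 left: {0,1,3,5,6,7,8}→126  {0,2,4,5,6,7,8}→35  {0,3,4,5,6,7,8}→105  {1,2,3,4,6,7,8}→35  {1,3,4,5,6,7,8}→105  {2,3,4,5,6,7,8}→70
  placing 0:b first → 210 extensions
  placing 1:x first → 210 extensions
  placing 2:y first → 336 extensions
total linear extensions = 756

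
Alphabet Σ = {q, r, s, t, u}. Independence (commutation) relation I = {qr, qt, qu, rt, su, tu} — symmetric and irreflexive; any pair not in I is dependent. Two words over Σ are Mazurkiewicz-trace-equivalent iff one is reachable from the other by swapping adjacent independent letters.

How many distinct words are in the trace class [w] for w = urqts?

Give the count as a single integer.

drop 0:u onto floor
drop 1:r onto {0:u}
drop 2:q onto floor
drop 3:t onto floor
drop 4:s onto {1:r, 2:q, 3:t}
ground layer = {0:u, 2:q, 3:t}
drop-orders for the pieces not yet dropped (sum over which currently-grounded one goes next):
  1 to go: {4} 1
  2 to go: {1,4} 1  {2,4} 1  {3,4} 1
  3 to go: {0,1,4} 1  {1,2,4} 2  {1,3,4} 2  {2,3,4} 2
  if 0:u drops first: 6 orders
  if 2:q drops first: 3 orders
  if 3:t drops first: 3 orders
heap linearizations: 12

12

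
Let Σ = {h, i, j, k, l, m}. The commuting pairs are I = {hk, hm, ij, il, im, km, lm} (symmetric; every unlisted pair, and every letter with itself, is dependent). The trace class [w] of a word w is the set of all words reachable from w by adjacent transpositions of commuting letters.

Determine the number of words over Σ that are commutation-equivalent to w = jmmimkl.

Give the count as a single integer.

0(j) covers ∅
1(m) covers 0:j
2(m) covers 1:m
3(i) covers ∅
4(m) covers 2:m
5(k) covers 0:j, 3:i
6(l) covers 5:k
floor of heap: 0:j, 3:i
completions by unplaced set U, small U first (add the entries for U minus each lowest piece of U):
  |U|=1: {4}:1  {6}:1
  |U|=2: {2,4}:1  {4,6}:2  {5,6}:1
  |U|=3: {1,2,4}:1  {2,4,6}:3  {3,5,6}:1  {4,5,6}:3
  |U|=4: {1,2,4,6}:4  {2,4,5,6}:6  {3,4,5,6}:4
  |U|=5: {1,2,4,5,6}:10  {2,3,4,5,6}:10
  start at 0(j): 20
  start at 3(i): 10
sum over floor = 30

30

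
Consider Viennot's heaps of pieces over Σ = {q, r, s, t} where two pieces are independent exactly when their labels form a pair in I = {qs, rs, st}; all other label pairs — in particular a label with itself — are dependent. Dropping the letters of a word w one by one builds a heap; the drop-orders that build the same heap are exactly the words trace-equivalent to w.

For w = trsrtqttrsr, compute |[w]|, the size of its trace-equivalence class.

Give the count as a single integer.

0(t) covers ∅
1(r) covers 0:t
2(s) covers ∅
3(r) covers 1:r
4(t) covers 3:r
5(q) covers 4:t
6(t) covers 5:q
7(t) covers 6:t
8(r) covers 7:t
9(s) covers 2:s
10(r) covers 8:r
floor of heap: 0:t, 2:s
completions by unplaced set U, small U first (add the entries for U minus each lowest piece of U):
  |U|=1: {9}:1  {10}:1
  |U|=2: {2,9}:1  {8,10}:1  {9,10}:2
  |U|=3: {2,9,10}:3  {7,8,10}:1  {8,9,10}:3
  |U|=4: {2,8,9,10}:6  {6,7,8,10}:1  {7,8,9,10}:4
  |U|=5: {2,7,8,9,10}:10  {5,6,7,8,10}:1  {6,7,8,9,10}:5
  |U|=6: {2,6,7,8,9,10}:15  {4,5,6,7,8,10}:1  {5,6,7,8,9,10}:6
  |U|=7: {2,5,6,7,8,9,10}:21  {3,4,5,6,7,8,10}:1  {4,5,6,7,8,9,10}:7
  |U|=8: {1,3,4,5,6,7,8,10}:1  {2,4,5,6,7,8,9,10}:28  {3,4,5,6,7,8,9,10}:8
  |U|=9: {0,1,3,4,5,6,7,8,10}:1  {1,3,4,5,6,7,8,9,10}:9  {2,3,4,5,6,7,8,9,10}:36
  start at 0(t): 45
  start at 2(s): 10
sum over floor = 55

55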